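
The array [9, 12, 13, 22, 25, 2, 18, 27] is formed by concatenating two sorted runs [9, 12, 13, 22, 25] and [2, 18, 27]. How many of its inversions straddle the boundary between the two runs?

Take each right-half value and tally the left-half values above it:
r = 2: 9, 12, 13, 22, 25 → 5
r = 18: 22, 25 → 2
r = 27: none → 0
Cross-inversions: 5 + 2 + 0 = 7

7 cross-inversions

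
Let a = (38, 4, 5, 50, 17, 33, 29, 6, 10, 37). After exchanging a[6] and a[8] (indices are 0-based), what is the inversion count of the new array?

Positions 6 and 8 hold 29 and 10; after swapping, the array is [38, 4, 5, 50, 17, 33, 10, 6, 29, 37].
Element-by-element contributions:
38: 8
4: 0
5: 0
50: 6
17: 2
33: 3
10: 1
6: 0
29: 0
37: 0
Sum: 8 + 0 + 0 + 6 + 2 + 3 + 1 + 0 + 0 + 0 = 20

20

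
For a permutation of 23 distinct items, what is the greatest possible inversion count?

253

The maximum occurs when the array is in strictly decreasing order: every one of the C(23, 2) pairs is inverted.
C(23, 2) = 23·22/2 = 253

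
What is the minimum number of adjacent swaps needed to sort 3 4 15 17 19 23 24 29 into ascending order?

Minimum adjacent swaps = number of inversions (each swap of adjacent out-of-order elements removes one inversion and no swap can remove more).
Count inversions — for each element, later elements that are smaller:
3: none → 0
4: none → 0
15: none → 0
17: none → 0
19: none → 0
23: none → 0
24: none → 0
29: none → 0
Total inversions: 0 + 0 + 0 + 0 + 0 + 0 + 0 + 0 = 0

0 adjacent swaps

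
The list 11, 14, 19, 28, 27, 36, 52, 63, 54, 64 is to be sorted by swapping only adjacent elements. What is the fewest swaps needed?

Each adjacent swap fixes exactly one inversion, so the minimum swap count equals the number of inversions.
Count inversions — for each element, later elements that are smaller:
11: none → 0
14: none → 0
19: none → 0
28: 27 → 1
27: none → 0
36: none → 0
52: none → 0
63: 54 → 1
54: none → 0
64: none → 0
Total inversions: 0 + 0 + 0 + 1 + 0 + 0 + 0 + 1 + 0 + 0 = 2

2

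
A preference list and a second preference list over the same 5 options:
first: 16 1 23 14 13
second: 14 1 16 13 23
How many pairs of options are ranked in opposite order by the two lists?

There are 5 pairs.

Assign each item its position (1..5) in the first ordering, then rewrite the second ordering as that position sequence:
positions: 16→1, 1→2, 23→3, 14→4, 13→5
second ordering as positions: [4, 2, 1, 5, 3]
Discordant pairs = inversions in this position sequence.
4: 2, 1, 3 → 3
2: 1 → 1
1: 0
5: 3 → 1
3: 0
Total: 3 + 1 + 0 + 1 + 0 = 5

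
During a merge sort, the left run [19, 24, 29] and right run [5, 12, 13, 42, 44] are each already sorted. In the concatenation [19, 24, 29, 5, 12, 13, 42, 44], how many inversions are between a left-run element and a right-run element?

Take each right-half value and tally the left-half values above it:
r = 5: 19, 24, 29 → 3
r = 12: 19, 24, 29 → 3
r = 13: 19, 24, 29 → 3
r = 42: none → 0
r = 44: none → 0
Cross-inversions: 3 + 3 + 3 + 0 + 0 = 9

9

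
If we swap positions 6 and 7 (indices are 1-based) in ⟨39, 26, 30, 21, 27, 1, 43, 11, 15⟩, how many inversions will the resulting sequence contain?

25

Positions 6 and 7 hold 1 and 43; after swapping, the array is [39, 26, 30, 21, 27, 43, 1, 11, 15].
Count, for each position, how many later elements it exceeds:
39: 7
26: 4
30: 5
21: 3
27: 3
43: 3
1: 0
11: 0
15: 0
Sum: 7 + 4 + 5 + 3 + 3 + 3 + 0 + 0 + 0 = 25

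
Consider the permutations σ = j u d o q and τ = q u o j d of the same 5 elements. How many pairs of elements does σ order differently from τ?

Assign each item its position (1..5) in the first ordering, then rewrite the second ordering as that position sequence:
positions: j→1, u→2, d→3, o→4, q→5
second ordering as positions: [5, 2, 4, 1, 3]
Discordant pairs = inversions in this position sequence.
5: 2, 4, 1, 3 → 4
2: 1 → 1
4: 1, 3 → 2
1: 0
3: 0
Total: 4 + 1 + 2 + 0 + 0 = 7

7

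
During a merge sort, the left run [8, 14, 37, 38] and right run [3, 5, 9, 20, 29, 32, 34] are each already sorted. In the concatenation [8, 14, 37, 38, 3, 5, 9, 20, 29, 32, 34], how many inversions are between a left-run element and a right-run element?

Count, for every r in R, how many entries of L exceed r:
r = 3: 8, 14, 37, 38 → 4
r = 5: 8, 14, 37, 38 → 4
r = 9: 14, 37, 38 → 3
r = 20: 37, 38 → 2
r = 29: 37, 38 → 2
r = 32: 37, 38 → 2
r = 34: 37, 38 → 2
Cross-inversions: 4 + 4 + 3 + 2 + 2 + 2 + 2 = 19

19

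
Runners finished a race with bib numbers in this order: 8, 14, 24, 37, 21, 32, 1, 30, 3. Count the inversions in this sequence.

18 out-of-order pairs

For each element, count later entries that are smaller:
8: 2
14: 2
24: 3
37: 5
21: 2
32: 3
1: 0
30: 1
3: 0
Sum: 2 + 2 + 3 + 5 + 2 + 3 + 0 + 1 + 0 = 18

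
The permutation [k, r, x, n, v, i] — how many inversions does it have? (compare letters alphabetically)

Inversions: 8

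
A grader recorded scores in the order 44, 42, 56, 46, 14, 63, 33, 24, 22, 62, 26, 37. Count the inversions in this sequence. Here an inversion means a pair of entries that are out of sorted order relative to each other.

38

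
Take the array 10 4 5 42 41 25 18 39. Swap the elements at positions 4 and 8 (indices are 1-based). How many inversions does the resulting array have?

7

Positions 4 and 8 hold 42 and 39; after swapping, the array is [10, 4, 5, 39, 41, 25, 18, 42].
For each element, count later entries that are smaller:
10: 2
4: 0
5: 0
39: 2
41: 2
25: 1
18: 0
42: 0
Sum: 2 + 0 + 0 + 2 + 2 + 1 + 0 + 0 = 7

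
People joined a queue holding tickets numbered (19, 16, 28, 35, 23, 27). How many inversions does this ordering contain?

Element-by-element contributions:
19 → 16 → 1
16 → none → 0
28 → 23, 27 → 2
35 → 23, 27 → 2
23 → none → 0
27 → none → 0
Sum: 1 + 0 + 2 + 2 + 0 + 0 = 5

Inversions: 5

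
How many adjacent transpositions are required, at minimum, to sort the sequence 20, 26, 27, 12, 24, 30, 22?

9

The minimum number of adjacent swaps to sort an array equals its inversion count, since every such swap removes exactly one inversion.
Count inversions — for each element, later elements that are smaller:
20: 12 → 1
26: 12, 24, 22 → 3
27: 12, 24, 22 → 3
12: none → 0
24: 22 → 1
30: 22 → 1
22: none → 0
Total inversions: 1 + 3 + 3 + 0 + 1 + 1 + 0 = 9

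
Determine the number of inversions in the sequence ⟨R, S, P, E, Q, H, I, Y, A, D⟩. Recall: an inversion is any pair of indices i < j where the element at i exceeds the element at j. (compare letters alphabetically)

For each element, count later entries that are smaller:
R: 7
S: 7
P: 5
E: 2
Q: 4
H: 2
I: 2
Y: 2
A: 0
D: 0
Sum: 7 + 7 + 5 + 2 + 4 + 2 + 2 + 2 + 0 + 0 = 31

31 inversions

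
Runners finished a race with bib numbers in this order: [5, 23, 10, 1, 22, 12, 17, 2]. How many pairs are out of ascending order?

Element-by-element contributions:
5: 2
23: 6
10: 2
1: 0
22: 3
12: 1
17: 1
2: 0
Sum: 2 + 6 + 2 + 0 + 3 + 1 + 1 + 0 = 15

15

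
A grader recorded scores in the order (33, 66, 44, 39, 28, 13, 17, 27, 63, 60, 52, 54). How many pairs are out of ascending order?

Sweep left to right; for each value list the smaller values that follow it:
33 → 28, 13, 17, 27 → 4
66 → 44, 39, 28, 13, 17, 27, 63, 60, 52, 54 → 10
44 → 39, 28, 13, 17, 27 → 5
39 → 28, 13, 17, 27 → 4
28 → 13, 17, 27 → 3
13 → none → 0
17 → none → 0
27 → none → 0
63 → 60, 52, 54 → 3
60 → 52, 54 → 2
52 → none → 0
54 → none → 0
Sum: 4 + 10 + 5 + 4 + 3 + 0 + 0 + 0 + 3 + 2 + 0 + 0 = 31

Inversions: 31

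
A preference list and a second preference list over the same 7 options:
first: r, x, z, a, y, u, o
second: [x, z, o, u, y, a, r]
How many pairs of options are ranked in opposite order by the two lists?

12 pairs

Assign each item its position (1..7) in the first ordering, then rewrite the second ordering as that position sequence:
positions: r→1, x→2, z→3, a→4, y→5, u→6, o→7
second ordering as positions: [2, 3, 7, 6, 5, 4, 1]
Discordant pairs = inversions in this position sequence.
2: 1 → 1
3: 1 → 1
7: 6, 5, 4, 1 → 4
6: 5, 4, 1 → 3
5: 4, 1 → 2
4: 1 → 1
1: 0
Total: 1 + 1 + 4 + 3 + 2 + 1 + 0 = 12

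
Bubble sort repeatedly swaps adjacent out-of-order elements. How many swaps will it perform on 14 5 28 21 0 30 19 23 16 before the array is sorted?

16

The minimum number of adjacent swaps to sort an array equals its inversion count, since every such swap removes exactly one inversion.
Count inversions — for each element, later elements that are smaller:
14: 5, 0 → 2
5: 0 → 1
28: 21, 0, 19, 23, 16 → 5
21: 0, 19, 16 → 3
0: none → 0
30: 19, 23, 16 → 3
19: 16 → 1
23: 16 → 1
16: none → 0
Total inversions: 2 + 1 + 5 + 3 + 0 + 3 + 1 + 1 + 0 = 16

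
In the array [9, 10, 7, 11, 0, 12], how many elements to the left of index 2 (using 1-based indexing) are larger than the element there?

0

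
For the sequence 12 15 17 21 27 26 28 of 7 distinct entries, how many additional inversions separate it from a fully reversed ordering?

20

Maximum inversions for 7 distinct elements is C(7, 2) = 7·6/2 = 21.
Current inversions — for each element, count later smaller elements:
12: 0
15: 0
17: 0
21: 0
27: 1
26: 0
28: 0
Current total: 0 + 0 + 0 + 0 + 1 + 0 + 0 = 1
Shortfall: 21 − 1 = 20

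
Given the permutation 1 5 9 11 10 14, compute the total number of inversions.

1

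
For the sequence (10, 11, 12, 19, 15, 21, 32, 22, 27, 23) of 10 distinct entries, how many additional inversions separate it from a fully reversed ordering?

40

Maximum inversions for 10 distinct elements is C(10, 2) = 10·9/2 = 45.
Current inversions — for each element, count later smaller elements:
10: 0
11: 0
12: 0
19: 1
15: 0
21: 0
32: 3
22: 0
27: 1
23: 0
Current total: 0 + 0 + 0 + 1 + 0 + 0 + 3 + 0 + 1 + 0 = 5
Shortfall: 45 − 5 = 40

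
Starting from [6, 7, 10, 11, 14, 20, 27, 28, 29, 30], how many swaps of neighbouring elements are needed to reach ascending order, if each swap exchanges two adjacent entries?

0

Each adjacent swap fixes exactly one inversion, so the minimum swap count equals the number of inversions.
Count inversions — for each element, later elements that are smaller:
6: none → 0
7: none → 0
10: none → 0
11: none → 0
14: none → 0
20: none → 0
27: none → 0
28: none → 0
29: none → 0
30: none → 0
Total inversions: 0 + 0 + 0 + 0 + 0 + 0 + 0 + 0 + 0 + 0 = 0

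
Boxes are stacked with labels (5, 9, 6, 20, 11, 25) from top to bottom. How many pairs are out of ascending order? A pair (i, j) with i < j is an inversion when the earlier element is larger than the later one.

Inversion pairs (indices are 0-based):
(1,2): 9 > 6
(3,4): 20 > 11
That's 2 pairs.

2 out-of-order pairs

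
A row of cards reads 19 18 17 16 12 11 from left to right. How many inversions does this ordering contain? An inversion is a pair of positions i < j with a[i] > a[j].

Element-by-element contributions:
19: 5
18: 4
17: 3
16: 2
12: 1
11: 0
Sum: 5 + 4 + 3 + 2 + 1 + 0 = 15

15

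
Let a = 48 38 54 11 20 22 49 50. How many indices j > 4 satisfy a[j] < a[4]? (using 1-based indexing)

The element at index 4 is 11.
Elements after it: 20, 22, 49, 50
None of them are smaller than 11.

0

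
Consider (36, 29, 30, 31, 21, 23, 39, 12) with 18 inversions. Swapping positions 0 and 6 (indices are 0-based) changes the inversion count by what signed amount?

Positions 0 and 6 hold 36 and 39; after swapping, the array is [39, 29, 30, 31, 21, 23, 36, 12].
Count, for each position, how many later elements it exceeds:
39: 7
29: 3
30: 3
31: 3
21: 1
23: 1
36: 1
12: 0
Sum: 7 + 3 + 3 + 3 + 1 + 1 + 1 + 0 = 19
Change: 19 − 18 = +1

+1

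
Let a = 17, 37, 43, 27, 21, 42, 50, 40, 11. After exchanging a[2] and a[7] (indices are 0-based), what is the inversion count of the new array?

14

Positions 2 and 7 hold 43 and 40; after swapping, the array is [17, 37, 40, 27, 21, 42, 50, 43, 11].
For each element, count later entries that are smaller:
17 → 11 → 1
37 → 27, 21, 11 → 3
40 → 27, 21, 11 → 3
27 → 21, 11 → 2
21 → 11 → 1
42 → 11 → 1
50 → 43, 11 → 2
43 → 11 → 1
11 → none → 0
Sum: 1 + 3 + 3 + 2 + 1 + 1 + 2 + 1 + 0 = 14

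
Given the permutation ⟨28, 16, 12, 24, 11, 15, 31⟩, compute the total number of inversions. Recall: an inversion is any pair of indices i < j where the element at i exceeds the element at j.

11

Count, for each position, how many later elements it exceeds:
28 → 16, 12, 24, 11, 15 → 5
16 → 12, 11, 15 → 3
12 → 11 → 1
24 → 11, 15 → 2
11 → none → 0
15 → none → 0
31 → none → 0
Sum: 5 + 3 + 1 + 2 + 0 + 0 + 0 = 11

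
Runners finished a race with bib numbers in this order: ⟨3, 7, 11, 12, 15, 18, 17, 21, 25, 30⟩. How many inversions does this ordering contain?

1

For each element, count later entries that are smaller:
3 → none → 0
7 → none → 0
11 → none → 0
12 → none → 0
15 → none → 0
18 → 17 → 1
17 → none → 0
21 → none → 0
25 → none → 0
30 → none → 0
Sum: 0 + 0 + 0 + 0 + 0 + 1 + 0 + 0 + 0 + 0 = 1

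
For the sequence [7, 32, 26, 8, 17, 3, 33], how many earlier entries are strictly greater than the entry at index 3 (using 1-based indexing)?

1

The element at index 3 is 26.
Elements before it: 7, 32
Those larger than 26: 32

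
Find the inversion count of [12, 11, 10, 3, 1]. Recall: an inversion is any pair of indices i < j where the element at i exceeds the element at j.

10 out-of-order pairs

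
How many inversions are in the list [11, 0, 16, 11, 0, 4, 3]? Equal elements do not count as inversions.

Inversion pairs (indices are 0-based):
(0,1): 11 > 0
(0,4): 11 > 0
(0,5): 11 > 4
(0,6): 11 > 3
(2,3): 16 > 11
(2,4): 16 > 0
(2,5): 16 > 4
(2,6): 16 > 3
(3,4): 11 > 0
(3,5): 11 > 4
(3,6): 11 > 3
(5,6): 4 > 3
That's 12 pairs.

12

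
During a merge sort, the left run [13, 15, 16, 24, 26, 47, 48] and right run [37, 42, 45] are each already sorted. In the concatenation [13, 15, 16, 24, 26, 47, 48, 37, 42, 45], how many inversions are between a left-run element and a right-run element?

Count, for every r in R, how many entries of L exceed r:
r = 37: 47, 48 → 2
r = 42: 47, 48 → 2
r = 45: 47, 48 → 2
Cross-inversions: 2 + 2 + 2 = 6

6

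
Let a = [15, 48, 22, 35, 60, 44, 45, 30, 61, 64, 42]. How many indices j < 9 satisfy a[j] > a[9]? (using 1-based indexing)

The element at index 9 is 61.
Elements before it: 15, 48, 22, 35, 60, 44, 45, 30
None of them are larger than 61.

0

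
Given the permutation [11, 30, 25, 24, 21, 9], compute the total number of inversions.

Out-of-order index pairs (0-indexed):
(0,5): 11 > 9
(1,2): 30 > 25
(1,3): 30 > 24
(1,4): 30 > 21
(1,5): 30 > 9
(2,3): 25 > 24
(2,4): 25 > 21
(2,5): 25 > 9
(3,4): 24 > 21
(3,5): 24 > 9
(4,5): 21 > 9
That's 11 pairs.

11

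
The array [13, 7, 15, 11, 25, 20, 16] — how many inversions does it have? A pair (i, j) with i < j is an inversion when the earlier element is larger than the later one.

Inversions: 6

Element-by-element contributions:
13: 2
7: 0
15: 1
11: 0
25: 2
20: 1
16: 0
Sum: 2 + 0 + 1 + 0 + 2 + 1 + 0 = 6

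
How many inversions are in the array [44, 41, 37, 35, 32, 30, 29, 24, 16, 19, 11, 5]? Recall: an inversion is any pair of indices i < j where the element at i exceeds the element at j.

Element-by-element contributions:
44: 11
41: 10
37: 9
35: 8
32: 7
30: 6
29: 5
24: 4
16: 2
19: 2
11: 1
5: 0
Sum: 11 + 10 + 9 + 8 + 7 + 6 + 5 + 4 + 2 + 2 + 1 + 0 = 65

65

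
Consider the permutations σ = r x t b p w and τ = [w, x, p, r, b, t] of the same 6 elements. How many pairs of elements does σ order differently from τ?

Assign each item its position (1..6) in the first ordering, then rewrite the second ordering as that position sequence:
positions: r→1, x→2, t→3, b→4, p→5, w→6
second ordering as positions: [6, 2, 5, 1, 4, 3]
Discordant pairs = inversions in this position sequence.
6: 2, 5, 1, 4, 3 → 5
2: 1 → 1
5: 1, 4, 3 → 3
1: 0
4: 3 → 1
3: 0
Total: 5 + 1 + 3 + 0 + 1 + 0 = 10

10 discordant pairs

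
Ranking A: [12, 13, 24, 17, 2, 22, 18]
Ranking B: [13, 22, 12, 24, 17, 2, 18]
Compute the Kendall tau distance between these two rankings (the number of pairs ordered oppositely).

There are 5 discordant pairs.

Assign each item its position (1..7) in the first ordering, then rewrite the second ordering as that position sequence:
positions: 12→1, 13→2, 24→3, 17→4, 2→5, 22→6, 18→7
second ordering as positions: [2, 6, 1, 3, 4, 5, 7]
Discordant pairs = inversions in this position sequence.
2: 1 → 1
6: 1, 3, 4, 5 → 4
1: 0
3: 0
4: 0
5: 0
7: 0
Total: 1 + 4 + 0 + 0 + 0 + 0 + 0 = 5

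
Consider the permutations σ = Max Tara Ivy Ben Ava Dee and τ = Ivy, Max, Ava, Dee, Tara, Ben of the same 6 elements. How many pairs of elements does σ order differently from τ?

6 discordant pairs

Assign each item its position (1..6) in the first ordering, then rewrite the second ordering as that position sequence:
positions: Max→1, Tara→2, Ivy→3, Ben→4, Ava→5, Dee→6
second ordering as positions: [3, 1, 5, 6, 2, 4]
Discordant pairs = inversions in this position sequence.
3: 1, 2 → 2
1: 0
5: 2, 4 → 2
6: 2, 4 → 2
2: 0
4: 0
Total: 2 + 0 + 2 + 2 + 0 + 0 = 6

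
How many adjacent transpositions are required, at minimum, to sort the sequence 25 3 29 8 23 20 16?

Minimum adjacent swaps = number of inversions (each swap of adjacent out-of-order elements removes one inversion and no swap can remove more).
Count inversions — for each element, later elements that are smaller:
25: 3, 8, 23, 20, 16 → 5
3: none → 0
29: 8, 23, 20, 16 → 4
8: none → 0
23: 20, 16 → 2
20: 16 → 1
16: none → 0
Total inversions: 5 + 0 + 4 + 0 + 2 + 1 + 0 = 12

12 adjacent swaps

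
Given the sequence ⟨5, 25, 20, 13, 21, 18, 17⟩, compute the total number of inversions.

11 out-of-order pairs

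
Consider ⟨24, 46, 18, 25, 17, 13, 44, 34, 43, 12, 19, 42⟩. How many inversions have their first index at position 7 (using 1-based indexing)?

5 such elements

The element at index 7 is 44.
Elements after it: 34, 43, 12, 19, 42
Those smaller than 44: 34, 43, 12, 19, 42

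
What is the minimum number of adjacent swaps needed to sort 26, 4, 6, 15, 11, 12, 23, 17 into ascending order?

Minimum adjacent swaps = number of inversions (each swap of adjacent out-of-order elements removes one inversion and no swap can remove more).
Count inversions — for each element, later elements that are smaller:
26: 4, 6, 15, 11, 12, 23, 17 → 7
4: none → 0
6: none → 0
15: 11, 12 → 2
11: none → 0
12: none → 0
23: 17 → 1
17: none → 0
Total inversions: 7 + 0 + 0 + 2 + 0 + 0 + 1 + 0 = 10

10 swaps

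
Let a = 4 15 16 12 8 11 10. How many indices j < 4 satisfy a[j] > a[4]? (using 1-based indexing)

The element at index 4 is 12.
Elements before it: 4, 15, 16
Those larger than 12: 15, 16

2 such elements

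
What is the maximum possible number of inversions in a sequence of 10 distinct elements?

45

A reversed (strictly descending) arrangement makes every pair an inversion, giving C(10, 2) inversions.
C(10, 2) = 10·9/2 = 45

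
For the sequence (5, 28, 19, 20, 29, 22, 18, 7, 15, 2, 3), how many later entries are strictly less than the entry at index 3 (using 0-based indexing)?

5

The element at index 3 is 20.
Elements after it: 29, 22, 18, 7, 15, 2, 3
Those smaller than 20: 18, 7, 15, 2, 3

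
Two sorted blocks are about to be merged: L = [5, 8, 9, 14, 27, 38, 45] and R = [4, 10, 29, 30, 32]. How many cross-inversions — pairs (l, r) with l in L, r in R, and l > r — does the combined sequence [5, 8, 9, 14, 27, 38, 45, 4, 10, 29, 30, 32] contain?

Count, for every r in R, how many entries of L exceed r:
r = 4: 5, 8, 9, 14, 27, 38, 45 → 7
r = 10: 14, 27, 38, 45 → 4
r = 29: 38, 45 → 2
r = 30: 38, 45 → 2
r = 32: 38, 45 → 2
Cross-inversions: 7 + 4 + 2 + 2 + 2 = 17

Cross-inversions: 17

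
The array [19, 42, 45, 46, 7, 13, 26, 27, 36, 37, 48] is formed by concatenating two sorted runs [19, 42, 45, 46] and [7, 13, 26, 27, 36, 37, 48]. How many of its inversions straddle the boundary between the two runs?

Cross-inversions: 20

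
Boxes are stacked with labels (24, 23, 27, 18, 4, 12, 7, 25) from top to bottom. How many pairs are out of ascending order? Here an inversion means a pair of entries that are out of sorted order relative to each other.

Inversions: 18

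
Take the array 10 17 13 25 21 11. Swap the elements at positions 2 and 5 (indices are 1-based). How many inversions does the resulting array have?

7 inversions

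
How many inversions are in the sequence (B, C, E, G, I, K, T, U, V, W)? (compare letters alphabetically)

For each element, count later entries that are smaller:
B: 0
C: 0
E: 0
G: 0
I: 0
K: 0
T: 0
U: 0
V: 0
W: 0
Sum: 0 + 0 + 0 + 0 + 0 + 0 + 0 + 0 + 0 + 0 = 0

There are 0 inversions.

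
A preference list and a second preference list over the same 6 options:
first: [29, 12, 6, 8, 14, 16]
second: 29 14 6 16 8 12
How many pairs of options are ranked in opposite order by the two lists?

Assign each item its position (1..6) in the first ordering, then rewrite the second ordering as that position sequence:
positions: 29→1, 12→2, 6→3, 8→4, 14→5, 16→6
second ordering as positions: [1, 5, 3, 6, 4, 2]
Discordant pairs = inversions in this position sequence.
1: 0
5: 3, 4, 2 → 3
3: 2 → 1
6: 4, 2 → 2
4: 2 → 1
2: 0
Total: 0 + 3 + 1 + 2 + 1 + 0 = 7

7 pairs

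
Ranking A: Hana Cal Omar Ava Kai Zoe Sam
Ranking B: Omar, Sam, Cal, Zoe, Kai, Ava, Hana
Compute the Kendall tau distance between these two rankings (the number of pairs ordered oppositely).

14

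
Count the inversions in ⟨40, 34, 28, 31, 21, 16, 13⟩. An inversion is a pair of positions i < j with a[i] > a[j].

For each element, count later entries that are smaller:
40 → 34, 28, 31, 21, 16, 13 → 6
34 → 28, 31, 21, 16, 13 → 5
28 → 21, 16, 13 → 3
31 → 21, 16, 13 → 3
21 → 16, 13 → 2
16 → 13 → 1
13 → none → 0
Sum: 6 + 5 + 3 + 3 + 2 + 1 + 0 = 20

20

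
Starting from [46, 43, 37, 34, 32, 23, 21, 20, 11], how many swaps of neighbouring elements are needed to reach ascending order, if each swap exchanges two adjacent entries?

There are 36 swaps.

Minimum adjacent swaps = number of inversions (each swap of adjacent out-of-order elements removes one inversion and no swap can remove more).
Count inversions — for each element, later elements that are smaller:
46: 43, 37, 34, 32, 23, 21, 20, 11 → 8
43: 37, 34, 32, 23, 21, 20, 11 → 7
37: 34, 32, 23, 21, 20, 11 → 6
34: 32, 23, 21, 20, 11 → 5
32: 23, 21, 20, 11 → 4
23: 21, 20, 11 → 3
21: 20, 11 → 2
20: 11 → 1
11: none → 0
Total inversions: 8 + 7 + 6 + 5 + 4 + 3 + 2 + 1 + 0 = 36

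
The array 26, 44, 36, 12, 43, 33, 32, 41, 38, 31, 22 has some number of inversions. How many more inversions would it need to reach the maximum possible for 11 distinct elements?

22

Maximum inversions for 11 distinct elements is C(11, 2) = 11·10/2 = 55.
Current inversions — for each element, count later smaller elements:
26: 2
44: 9
36: 5
12: 0
43: 6
33: 3
32: 2
41: 3
38: 2
31: 1
22: 0
Current total: 2 + 9 + 5 + 0 + 6 + 3 + 2 + 3 + 2 + 1 + 0 = 33
Shortfall: 55 − 33 = 22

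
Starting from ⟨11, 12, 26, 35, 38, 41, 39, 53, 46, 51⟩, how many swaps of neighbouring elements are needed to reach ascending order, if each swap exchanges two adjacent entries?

3

Each adjacent swap fixes exactly one inversion, so the minimum swap count equals the number of inversions.
Count inversions — for each element, later elements that are smaller:
11: none → 0
12: none → 0
26: none → 0
35: none → 0
38: none → 0
41: 39 → 1
39: none → 0
53: 46, 51 → 2
46: none → 0
51: none → 0
Total inversions: 0 + 0 + 0 + 0 + 0 + 1 + 0 + 2 + 0 + 0 = 3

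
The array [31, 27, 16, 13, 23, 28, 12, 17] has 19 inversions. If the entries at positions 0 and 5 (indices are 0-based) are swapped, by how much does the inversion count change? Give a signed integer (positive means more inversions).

Positions 0 and 5 hold 31 and 28; after swapping, the array is [28, 27, 16, 13, 23, 31, 12, 17].
Sweep left to right; for each value list the smaller values that follow it:
28: 6
27: 5
16: 2
13: 1
23: 2
31: 2
12: 0
17: 0
Sum: 6 + 5 + 2 + 1 + 2 + 2 + 0 + 0 = 18
Change: 18 − 19 = -1

-1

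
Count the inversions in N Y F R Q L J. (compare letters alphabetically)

Element-by-element contributions:
N: 3
Y: 5
F: 0
R: 3
Q: 2
L: 1
J: 0
Sum: 3 + 5 + 0 + 3 + 2 + 1 + 0 = 14

Out-of-order pairs: 14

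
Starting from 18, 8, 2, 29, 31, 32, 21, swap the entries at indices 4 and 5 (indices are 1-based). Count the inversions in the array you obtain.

Positions 4 and 5 hold 29 and 31; after swapping, the array is [18, 8, 2, 31, 29, 32, 21].
Sweep left to right; for each value list the smaller values that follow it:
18: 2
8: 1
2: 0
31: 2
29: 1
32: 1
21: 0
Sum: 2 + 1 + 0 + 2 + 1 + 1 + 0 = 7

7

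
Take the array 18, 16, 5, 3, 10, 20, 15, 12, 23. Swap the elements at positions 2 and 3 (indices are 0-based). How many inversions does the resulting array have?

14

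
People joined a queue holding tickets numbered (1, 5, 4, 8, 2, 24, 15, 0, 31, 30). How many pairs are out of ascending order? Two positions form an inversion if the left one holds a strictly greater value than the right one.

13 inversions

Sweep left to right; for each value list the smaller values that follow it:
1 → 0 → 1
5 → 4, 2, 0 → 3
4 → 2, 0 → 2
8 → 2, 0 → 2
2 → 0 → 1
24 → 15, 0 → 2
15 → 0 → 1
0 → none → 0
31 → 30 → 1
30 → none → 0
Sum: 1 + 3 + 2 + 2 + 1 + 2 + 1 + 0 + 1 + 0 = 13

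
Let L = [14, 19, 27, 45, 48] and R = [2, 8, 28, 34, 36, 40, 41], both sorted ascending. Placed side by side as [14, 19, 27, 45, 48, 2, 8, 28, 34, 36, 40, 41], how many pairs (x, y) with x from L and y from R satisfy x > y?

For each element r of the right run, count left-run elements greater than r:
r = 2: 14, 19, 27, 45, 48 → 5
r = 8: 14, 19, 27, 45, 48 → 5
r = 28: 45, 48 → 2
r = 34: 45, 48 → 2
r = 36: 45, 48 → 2
r = 40: 45, 48 → 2
r = 41: 45, 48 → 2
Cross-inversions: 5 + 5 + 2 + 2 + 2 + 2 + 2 = 20

20 cross-inversions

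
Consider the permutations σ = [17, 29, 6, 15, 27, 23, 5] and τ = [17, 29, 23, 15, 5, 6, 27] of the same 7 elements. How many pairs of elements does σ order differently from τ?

Assign each item its position (1..7) in the first ordering, then rewrite the second ordering as that position sequence:
positions: 17→1, 29→2, 6→3, 15→4, 27→5, 23→6, 5→7
second ordering as positions: [1, 2, 6, 4, 7, 3, 5]
Discordant pairs = inversions in this position sequence.
1: 0
2: 0
6: 4, 3, 5 → 3
4: 3 → 1
7: 3, 5 → 2
3: 0
5: 0
Total: 0 + 0 + 3 + 1 + 2 + 0 + 0 = 6

6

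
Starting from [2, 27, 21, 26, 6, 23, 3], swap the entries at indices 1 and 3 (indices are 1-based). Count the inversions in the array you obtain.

13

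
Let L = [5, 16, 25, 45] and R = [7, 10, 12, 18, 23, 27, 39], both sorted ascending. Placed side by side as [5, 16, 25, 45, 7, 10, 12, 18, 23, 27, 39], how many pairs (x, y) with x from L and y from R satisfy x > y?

Take each right-half value and tally the left-half values above it:
r = 7: 16, 25, 45 → 3
r = 10: 16, 25, 45 → 3
r = 12: 16, 25, 45 → 3
r = 18: 25, 45 → 2
r = 23: 25, 45 → 2
r = 27: 45 → 1
r = 39: 45 → 1
Cross-inversions: 3 + 3 + 3 + 2 + 2 + 1 + 1 = 15

15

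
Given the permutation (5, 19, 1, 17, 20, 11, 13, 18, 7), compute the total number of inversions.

17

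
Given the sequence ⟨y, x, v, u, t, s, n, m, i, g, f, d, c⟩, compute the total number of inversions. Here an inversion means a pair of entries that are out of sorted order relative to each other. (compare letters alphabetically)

Sweep left to right; for each value list the smaller values that follow it:
y → x, v, u, t, s, n, m, i, g, f, d, c → 12
x → v, u, t, s, n, m, i, g, f, d, c → 11
v → u, t, s, n, m, i, g, f, d, c → 10
u → t, s, n, m, i, g, f, d, c → 9
t → s, n, m, i, g, f, d, c → 8
s → n, m, i, g, f, d, c → 7
n → m, i, g, f, d, c → 6
m → i, g, f, d, c → 5
i → g, f, d, c → 4
g → f, d, c → 3
f → d, c → 2
d → c → 1
c → none → 0
Sum: 12 + 11 + 10 + 9 + 8 + 7 + 6 + 5 + 4 + 3 + 2 + 1 + 0 = 78

Out-of-order pairs: 78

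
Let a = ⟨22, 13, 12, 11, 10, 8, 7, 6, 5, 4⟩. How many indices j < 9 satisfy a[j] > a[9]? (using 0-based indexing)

9

The element at index 9 is 4.
Elements before it: 22, 13, 12, 11, 10, 8, 7, 6, 5
Those larger than 4: 22, 13, 12, 11, 10, 8, 7, 6, 5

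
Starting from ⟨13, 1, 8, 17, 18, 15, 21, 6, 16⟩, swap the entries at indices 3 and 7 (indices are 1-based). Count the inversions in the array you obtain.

Inversions: 20

Positions 3 and 7 hold 8 and 21; after swapping, the array is [13, 1, 21, 17, 18, 15, 8, 6, 16].
For each element, count later entries that are smaller:
13 → 1, 8, 6 → 3
1 → none → 0
21 → 17, 18, 15, 8, 6, 16 → 6
17 → 15, 8, 6, 16 → 4
18 → 15, 8, 6, 16 → 4
15 → 8, 6 → 2
8 → 6 → 1
6 → none → 0
16 → none → 0
Sum: 3 + 0 + 6 + 4 + 4 + 2 + 1 + 0 + 0 = 20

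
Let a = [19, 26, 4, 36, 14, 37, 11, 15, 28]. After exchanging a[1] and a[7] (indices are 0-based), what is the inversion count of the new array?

15

Positions 1 and 7 hold 26 and 15; after swapping, the array is [19, 15, 4, 36, 14, 37, 11, 26, 28].
For each element, count later entries that are smaller:
19 → 15, 4, 14, 11 → 4
15 → 4, 14, 11 → 3
4 → none → 0
36 → 14, 11, 26, 28 → 4
14 → 11 → 1
37 → 11, 26, 28 → 3
11 → none → 0
26 → none → 0
28 → none → 0
Sum: 4 + 3 + 0 + 4 + 1 + 3 + 0 + 0 + 0 = 15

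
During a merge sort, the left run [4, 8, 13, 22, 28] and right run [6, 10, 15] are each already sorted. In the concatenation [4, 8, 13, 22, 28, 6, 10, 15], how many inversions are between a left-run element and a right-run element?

There are 9 split inversions.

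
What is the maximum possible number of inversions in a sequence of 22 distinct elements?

231 inversions

The maximum occurs when the array is in strictly decreasing order: every one of the C(22, 2) pairs is inverted.
C(22, 2) = 22·21/2 = 231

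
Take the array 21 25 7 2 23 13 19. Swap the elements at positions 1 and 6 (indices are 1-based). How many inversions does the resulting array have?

Positions 1 and 6 hold 21 and 13; after swapping, the array is [13, 25, 7, 2, 23, 21, 19].
Count, for each position, how many later elements it exceeds:
13 → 7, 2 → 2
25 → 7, 2, 23, 21, 19 → 5
7 → 2 → 1
2 → none → 0
23 → 21, 19 → 2
21 → 19 → 1
19 → none → 0
Sum: 2 + 5 + 1 + 0 + 2 + 1 + 0 = 11

11 inversions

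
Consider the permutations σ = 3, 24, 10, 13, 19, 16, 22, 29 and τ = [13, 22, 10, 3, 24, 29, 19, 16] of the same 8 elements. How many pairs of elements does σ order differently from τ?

Assign each item its position (1..8) in the first ordering, then rewrite the second ordering as that position sequence:
positions: 3→1, 24→2, 10→3, 13→4, 19→5, 16→6, 22→7, 29→8
second ordering as positions: [4, 7, 3, 1, 2, 8, 5, 6]
Discordant pairs = inversions in this position sequence.
4: 3, 1, 2 → 3
7: 3, 1, 2, 5, 6 → 5
3: 1, 2 → 2
1: 0
2: 0
8: 5, 6 → 2
5: 0
6: 0
Total: 3 + 5 + 2 + 0 + 0 + 2 + 0 + 0 = 12

12 discordant pairs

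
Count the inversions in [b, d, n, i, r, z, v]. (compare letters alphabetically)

2 out-of-order pairs

Inversion pairs (indices are 0-based):
(2,3): n > i
(5,6): z > v
That's 2 pairs.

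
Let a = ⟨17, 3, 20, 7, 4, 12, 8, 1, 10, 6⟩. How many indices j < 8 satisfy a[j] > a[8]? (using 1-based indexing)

The element at index 8 is 1.
Elements before it: 17, 3, 20, 7, 4, 12, 8
Those larger than 1: 17, 3, 20, 7, 4, 12, 8

7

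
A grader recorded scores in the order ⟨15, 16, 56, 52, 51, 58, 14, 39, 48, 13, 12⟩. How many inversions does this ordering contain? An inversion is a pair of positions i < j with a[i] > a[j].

Count, for each position, how many later elements it exceeds:
15 → 14, 13, 12 → 3
16 → 14, 13, 12 → 3
56 → 52, 51, 14, 39, 48, 13, 12 → 7
52 → 51, 14, 39, 48, 13, 12 → 6
51 → 14, 39, 48, 13, 12 → 5
58 → 14, 39, 48, 13, 12 → 5
14 → 13, 12 → 2
39 → 13, 12 → 2
48 → 13, 12 → 2
13 → 12 → 1
12 → none → 0
Sum: 3 + 3 + 7 + 6 + 5 + 5 + 2 + 2 + 2 + 1 + 0 = 36

36 inversions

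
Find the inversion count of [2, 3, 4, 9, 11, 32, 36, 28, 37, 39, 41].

2

Count, for each position, how many later elements it exceeds:
2 → none → 0
3 → none → 0
4 → none → 0
9 → none → 0
11 → none → 0
32 → 28 → 1
36 → 28 → 1
28 → none → 0
37 → none → 0
39 → none → 0
41 → none → 0
Sum: 0 + 0 + 0 + 0 + 0 + 1 + 1 + 0 + 0 + 0 + 0 = 2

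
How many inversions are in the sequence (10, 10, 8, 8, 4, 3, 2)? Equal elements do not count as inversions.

Count, for each position, how many later elements it exceeds:
10 → 8, 8, 4, 3, 2 → 5
10 → 8, 8, 4, 3, 2 → 5
8 → 4, 3, 2 → 3
8 → 4, 3, 2 → 3
4 → 3, 2 → 2
3 → 2 → 1
2 → none → 0
Sum: 5 + 5 + 3 + 3 + 2 + 1 + 0 = 19

Out-of-order pairs: 19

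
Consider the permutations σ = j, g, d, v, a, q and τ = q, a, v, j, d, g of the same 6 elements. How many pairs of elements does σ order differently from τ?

13 discordant pairs

Assign each item its position (1..6) in the first ordering, then rewrite the second ordering as that position sequence:
positions: j→1, g→2, d→3, v→4, a→5, q→6
second ordering as positions: [6, 5, 4, 1, 3, 2]
Discordant pairs = inversions in this position sequence.
6: 5, 4, 1, 3, 2 → 5
5: 4, 1, 3, 2 → 4
4: 1, 3, 2 → 3
1: 0
3: 2 → 1
2: 0
Total: 5 + 4 + 3 + 0 + 1 + 0 = 13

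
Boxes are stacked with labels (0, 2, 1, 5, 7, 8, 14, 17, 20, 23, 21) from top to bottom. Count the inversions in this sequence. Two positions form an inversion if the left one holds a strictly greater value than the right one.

Inversions: 2

For each element, count later entries that are smaller:
0: 0
2: 1
1: 0
5: 0
7: 0
8: 0
14: 0
17: 0
20: 0
23: 1
21: 0
Sum: 0 + 1 + 0 + 0 + 0 + 0 + 0 + 0 + 0 + 1 + 0 = 2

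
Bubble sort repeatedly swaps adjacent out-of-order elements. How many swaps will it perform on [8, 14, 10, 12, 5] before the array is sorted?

6 swaps

The minimum number of adjacent swaps to sort an array equals its inversion count, since every such swap removes exactly one inversion.
Count inversions — for each element, later elements that are smaller:
8: 5 → 1
14: 10, 12, 5 → 3
10: 5 → 1
12: 5 → 1
5: none → 0
Total inversions: 1 + 3 + 1 + 1 + 0 = 6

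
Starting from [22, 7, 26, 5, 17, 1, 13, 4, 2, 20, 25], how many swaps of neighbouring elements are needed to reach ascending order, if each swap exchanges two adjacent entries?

Each adjacent swap fixes exactly one inversion, so the minimum swap count equals the number of inversions.
Count inversions — for each element, later elements that are smaller:
22: 7, 5, 17, 1, 13, 4, 2, 20 → 8
7: 5, 1, 4, 2 → 4
26: 5, 17, 1, 13, 4, 2, 20, 25 → 8
5: 1, 4, 2 → 3
17: 1, 13, 4, 2 → 4
1: none → 0
13: 4, 2 → 2
4: 2 → 1
2: none → 0
20: none → 0
25: none → 0
Total inversions: 8 + 4 + 8 + 3 + 4 + 0 + 2 + 1 + 0 + 0 + 0 = 30

30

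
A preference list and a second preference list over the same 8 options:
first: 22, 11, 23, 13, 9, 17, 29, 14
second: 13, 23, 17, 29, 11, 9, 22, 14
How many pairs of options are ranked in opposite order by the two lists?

13

Assign each item its position (1..8) in the first ordering, then rewrite the second ordering as that position sequence:
positions: 22→1, 11→2, 23→3, 13→4, 9→5, 17→6, 29→7, 14→8
second ordering as positions: [4, 3, 6, 7, 2, 5, 1, 8]
Discordant pairs = inversions in this position sequence.
4: 3, 2, 1 → 3
3: 2, 1 → 2
6: 2, 5, 1 → 3
7: 2, 5, 1 → 3
2: 1 → 1
5: 1 → 1
1: 0
8: 0
Total: 3 + 2 + 3 + 3 + 1 + 1 + 0 + 0 = 13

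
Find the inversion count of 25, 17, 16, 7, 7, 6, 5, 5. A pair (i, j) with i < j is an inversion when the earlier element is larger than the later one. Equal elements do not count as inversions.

There are 26 out-of-order pairs.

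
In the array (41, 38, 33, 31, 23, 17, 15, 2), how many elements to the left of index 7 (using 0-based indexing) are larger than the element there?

7 such elements

The element at index 7 is 2.
Elements before it: 41, 38, 33, 31, 23, 17, 15
Those larger than 2: 41, 38, 33, 31, 23, 17, 15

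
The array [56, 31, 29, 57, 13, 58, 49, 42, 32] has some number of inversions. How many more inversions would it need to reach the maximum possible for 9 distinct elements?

17

Maximum inversions for 9 distinct elements is C(9, 2) = 9·8/2 = 36.
Current inversions — for each element, count later smaller elements:
56: 6
31: 2
29: 1
57: 4
13: 0
58: 3
49: 2
42: 1
32: 0
Current total: 6 + 2 + 1 + 4 + 0 + 3 + 2 + 1 + 0 = 19
Shortfall: 36 − 19 = 17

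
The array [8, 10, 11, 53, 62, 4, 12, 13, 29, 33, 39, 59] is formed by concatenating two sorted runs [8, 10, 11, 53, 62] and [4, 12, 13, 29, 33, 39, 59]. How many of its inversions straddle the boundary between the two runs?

Take each right-half value and tally the left-half values above it:
r = 4: 8, 10, 11, 53, 62 → 5
r = 12: 53, 62 → 2
r = 13: 53, 62 → 2
r = 29: 53, 62 → 2
r = 33: 53, 62 → 2
r = 39: 53, 62 → 2
r = 59: 62 → 1
Cross-inversions: 5 + 2 + 2 + 2 + 2 + 2 + 1 = 16

16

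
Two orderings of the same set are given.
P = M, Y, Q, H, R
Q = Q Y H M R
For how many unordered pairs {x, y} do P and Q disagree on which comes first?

Assign each item its position (1..5) in the first ordering, then rewrite the second ordering as that position sequence:
positions: M→1, Y→2, Q→3, H→4, R→5
second ordering as positions: [3, 2, 4, 1, 5]
Discordant pairs = inversions in this position sequence.
3: 2, 1 → 2
2: 1 → 1
4: 1 → 1
1: 0
5: 0
Total: 2 + 1 + 1 + 0 + 0 = 4

4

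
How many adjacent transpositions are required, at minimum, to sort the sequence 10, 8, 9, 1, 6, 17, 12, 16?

Each adjacent swap fixes exactly one inversion, so the minimum swap count equals the number of inversions.
Count inversions — for each element, later elements that are smaller:
10: 8, 9, 1, 6 → 4
8: 1, 6 → 2
9: 1, 6 → 2
1: none → 0
6: none → 0
17: 12, 16 → 2
12: none → 0
16: none → 0
Total inversions: 4 + 2 + 2 + 0 + 0 + 2 + 0 + 0 = 10

10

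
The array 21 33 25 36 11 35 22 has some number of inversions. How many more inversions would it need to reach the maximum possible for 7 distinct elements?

Maximum inversions for 7 distinct elements is C(7, 2) = 7·6/2 = 21.
Current inversions — for each element, count later smaller elements:
21: 1
33: 3
25: 2
36: 3
11: 0
35: 1
22: 0
Current total: 1 + 3 + 2 + 3 + 0 + 1 + 0 = 10
Shortfall: 21 − 10 = 11

11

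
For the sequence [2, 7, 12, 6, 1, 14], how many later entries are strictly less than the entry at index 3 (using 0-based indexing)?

1

The element at index 3 is 6.
Elements after it: 1, 14
Those smaller than 6: 1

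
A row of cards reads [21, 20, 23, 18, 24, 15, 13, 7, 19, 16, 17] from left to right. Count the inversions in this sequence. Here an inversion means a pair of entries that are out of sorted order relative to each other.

38

Count, for each position, how many later elements it exceeds:
21 → 20, 18, 15, 13, 7, 19, 16, 17 → 8
20 → 18, 15, 13, 7, 19, 16, 17 → 7
23 → 18, 15, 13, 7, 19, 16, 17 → 7
18 → 15, 13, 7, 16, 17 → 5
24 → 15, 13, 7, 19, 16, 17 → 6
15 → 13, 7 → 2
13 → 7 → 1
7 → none → 0
19 → 16, 17 → 2
16 → none → 0
17 → none → 0
Sum: 8 + 7 + 7 + 5 + 6 + 2 + 1 + 0 + 2 + 0 + 0 = 38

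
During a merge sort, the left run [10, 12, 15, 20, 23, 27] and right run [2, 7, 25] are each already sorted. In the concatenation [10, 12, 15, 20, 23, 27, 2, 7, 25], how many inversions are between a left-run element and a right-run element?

Split inversions: 13

Take each right-half value and tally the left-half values above it:
r = 2: 10, 12, 15, 20, 23, 27 → 6
r = 7: 10, 12, 15, 20, 23, 27 → 6
r = 25: 27 → 1
Cross-inversions: 6 + 6 + 1 = 13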